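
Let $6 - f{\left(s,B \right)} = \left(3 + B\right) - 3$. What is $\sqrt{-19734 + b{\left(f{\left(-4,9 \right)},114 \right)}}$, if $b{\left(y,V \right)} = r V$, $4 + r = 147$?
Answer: $2 i \sqrt{858} \approx 58.583 i$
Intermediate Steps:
$r = 143$ ($r = -4 + 147 = 143$)
$f{\left(s,B \right)} = 6 - B$ ($f{\left(s,B \right)} = 6 - \left(\left(3 + B\right) - 3\right) = 6 - B$)
$b{\left(y,V \right)} = 143 V$
$\sqrt{-19734 + b{\left(f{\left(-4,9 \right)},114 \right)}} = \sqrt{-19734 + 143 \cdot 114} = \sqrt{-19734 + 16302} = \sqrt{-3432} = 2 i \sqrt{858}$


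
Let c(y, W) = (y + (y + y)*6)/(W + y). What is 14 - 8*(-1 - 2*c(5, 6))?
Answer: 1282/11 ≈ 116.55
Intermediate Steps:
c(y, W) = 13*y/(W + y) (c(y, W) = (y + (2*y)*6)/(W + y) = (y + 12*y)/(W + y) = (13*y)/(W + y) = 13*y/(W + y))
14 - 8*(-1 - 2*c(5, 6)) = 14 - 8*(-1 - 26*5/(6 + 5)) = 14 - 8*(-1 - 26*5/11) = 14 - 8*(-1 - 2*65/11) = 14 - 8*(-1 - 130/11) = 14 - 8*(-141/11) = 14 + 1128/11 = 1282/11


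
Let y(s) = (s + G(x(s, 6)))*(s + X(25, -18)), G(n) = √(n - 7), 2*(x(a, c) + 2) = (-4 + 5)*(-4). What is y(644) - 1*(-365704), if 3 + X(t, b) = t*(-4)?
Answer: 714108 + 541*I*√11 ≈ 7.1411e+5 + 1794.3*I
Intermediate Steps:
X(t, b) = -3 - 4*t (X(t, b) = -3 + t*(-4) = -3 - 4*t)
x(a, c) = -4 (x(a, c) = -2 + ((-4 + 5)*(-4))/2 = -2 + (1*(-4))/2 = -2 + (½)*(-4) = -2 - 2 = -4)
G(n) = √(-7 + n)
y(s) = (-103 + s)*(s + I*√11) (y(s) = (s + √(-7 - 4))*(s + (-3 - 4*25)) = (s + √(-11))*(s + (-3 - 100)) = (s + I*√11)*(s - 103) = (s + I*√11)*(-103 + s) = (-103 + s)*(s + I*√11))
y(644) - 1*(-365704) = (644² - 103*644 - 103*I*√11 + I*644*√11) - 1*(-365704) = (414736 - 66332 - 103*I*√11 + 644*I*√11) + 365704 = (348404 + 541*I*√11) + 365704 = 714108 + 541*I*√11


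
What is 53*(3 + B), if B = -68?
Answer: -3445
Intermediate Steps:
53*(3 + B) = 53*(3 - 68) = 53*(-65) = -3445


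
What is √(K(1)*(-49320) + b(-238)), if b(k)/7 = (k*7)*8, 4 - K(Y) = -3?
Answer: 2*I*√109634 ≈ 662.22*I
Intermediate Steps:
K(Y) = 7 (K(Y) = 4 - 1*(-3) = 4 + 3 = 7)
b(k) = 392*k (b(k) = 7*((k*7)*8) = 7*((7*k)*8) = 7*(56*k) = 392*k)
√(K(1)*(-49320) + b(-238)) = √(7*(-49320) + 392*(-238)) = √(-345240 - 93296) = √(-438536) = 2*I*√109634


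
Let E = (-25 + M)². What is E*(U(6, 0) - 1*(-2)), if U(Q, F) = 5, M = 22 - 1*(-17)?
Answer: 1372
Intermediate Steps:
M = 39 (M = 22 + 17 = 39)
E = 196 (E = (-25 + 39)² = 14² = 196)
E*(U(6, 0) - 1*(-2)) = 196*(5 - 1*(-2)) = 196*(5 + 2) = 196*7 = 1372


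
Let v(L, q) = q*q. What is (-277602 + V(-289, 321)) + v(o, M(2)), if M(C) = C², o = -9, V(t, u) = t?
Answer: -277875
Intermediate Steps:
v(L, q) = q²
(-277602 + V(-289, 321)) + v(o, M(2)) = (-277602 - 289) + (2²)² = -277891 + 4² = -277891 + 16 = -277875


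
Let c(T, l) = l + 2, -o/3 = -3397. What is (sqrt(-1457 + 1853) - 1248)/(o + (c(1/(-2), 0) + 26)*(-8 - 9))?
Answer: -1248/9715 + 6*sqrt(11)/9715 ≈ -0.12641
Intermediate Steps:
o = 10191 (o = -3*(-3397) = 10191)
c(T, l) = 2 + l
(sqrt(-1457 + 1853) - 1248)/(o + (c(1/(-2), 0) + 26)*(-8 - 9)) = (sqrt(-1457 + 1853) - 1248)/(10191 + ((2 + 0) + 26)*(-8 - 9)) = (sqrt(396) - 1248)/(10191 + (2 + 26)*(-17)) = (6*sqrt(11) - 1248)/(10191 + 28*(-17)) = (-1248 + 6*sqrt(11))/(10191 - 476) = (-1248 + 6*sqrt(11))/9715 = (-1248 + 6*sqrt(11))*(1/9715) = -1248/9715 + 6*sqrt(11)/9715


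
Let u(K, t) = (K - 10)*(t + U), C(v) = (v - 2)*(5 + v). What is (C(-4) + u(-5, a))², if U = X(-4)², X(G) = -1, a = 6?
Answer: 12321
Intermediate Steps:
U = 1 (U = (-1)² = 1)
C(v) = (-2 + v)*(5 + v)
u(K, t) = (1 + t)*(-10 + K) (u(K, t) = (K - 10)*(t + 1) = (-10 + K)*(1 + t) = (1 + t)*(-10 + K))
(C(-4) + u(-5, a))² = ((-10 + (-4)² + 3*(-4)) + (-10 - 5 - 10*6 - 5*6))² = ((-10 + 16 - 12) + (-10 - 5 - 60 - 30))² = (-6 - 105)² = (-111)² = 12321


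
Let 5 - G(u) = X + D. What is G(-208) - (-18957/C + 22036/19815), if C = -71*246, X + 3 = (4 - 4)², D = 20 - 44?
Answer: 48424073/1624830 ≈ 29.803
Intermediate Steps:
D = -24
X = -3 (X = -3 + (4 - 4)² = -3 + 0² = -3 + 0 = -3)
G(u) = 32 (G(u) = 5 - (-3 - 24) = 5 - 1*(-27) = 5 + 27 = 32)
C = -17466
G(-208) - (-18957/C + 22036/19815) = 32 - (-18957/(-17466) + 22036/19815) = 32 - (-18957*(-1/17466) + 22036*(1/19815)) = 32 - (89/82 + 22036/19815) = 32 - 1*3570487/1624830 = 32 - 3570487/1624830 = 48424073/1624830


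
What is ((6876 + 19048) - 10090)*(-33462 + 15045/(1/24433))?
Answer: 5819961238182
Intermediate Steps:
((6876 + 19048) - 10090)*(-33462 + 15045/(1/24433)) = (25924 - 10090)*(-33462 + 15045/(1/24433)) = 15834*(-33462 + 15045*24433) = 15834*(-33462 + 367594485) = 15834*367561023 = 5819961238182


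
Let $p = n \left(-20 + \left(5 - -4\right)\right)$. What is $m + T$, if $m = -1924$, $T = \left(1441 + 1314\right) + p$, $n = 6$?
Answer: $765$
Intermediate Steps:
$p = -66$ ($p = 6 \left(-20 + \left(5 - -4\right)\right) = 6 \left(-20 + \left(5 + 4\right)\right) = 6 \left(-20 + 9\right) = 6 \left(-11\right) = -66$)
$T = 2689$ ($T = \left(1441 + 1314\right) - 66 = 2755 - 66 = 2689$)
$m + T = -1924 + 2689 = 765$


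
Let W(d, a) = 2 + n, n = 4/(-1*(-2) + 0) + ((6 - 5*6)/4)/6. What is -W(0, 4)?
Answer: -3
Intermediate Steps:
n = 1 (n = 4/(2 + 0) + ((6 - 30)*(¼))*(⅙) = 4/2 - 24*¼*(⅙) = 4*(½) - 6*⅙ = 2 - 1 = 1)
W(d, a) = 3 (W(d, a) = 2 + 1 = 3)
-W(0, 4) = -1*3 = -3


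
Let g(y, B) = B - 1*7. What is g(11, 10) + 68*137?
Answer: 9319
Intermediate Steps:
g(y, B) = -7 + B (g(y, B) = B - 7 = -7 + B)
g(11, 10) + 68*137 = (-7 + 10) + 68*137 = 3 + 9316 = 9319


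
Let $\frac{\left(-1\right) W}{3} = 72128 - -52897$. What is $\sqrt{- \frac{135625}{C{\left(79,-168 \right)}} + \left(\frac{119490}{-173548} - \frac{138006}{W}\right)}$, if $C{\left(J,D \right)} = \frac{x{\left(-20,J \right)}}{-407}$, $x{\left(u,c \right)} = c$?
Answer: $\frac{\sqrt{2281137666693334123620780598}}{57137641910} \approx 835.9$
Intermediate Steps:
$W = -375075$ ($W = - 3 \left(72128 - -52897\right) = - 3 \left(72128 + 52897\right) = \left(-3\right) 125025 = -375075$)
$C{\left(J,D \right)} = - \frac{J}{407}$ ($C{\left(J,D \right)} = \frac{J}{-407} = J \left(- \frac{1}{407}\right) = - \frac{J}{407}$)
$\sqrt{- \frac{135625}{C{\left(79,-168 \right)}} + \left(\frac{119490}{-173548} - \frac{138006}{W}\right)} = \sqrt{- \frac{135625}{\left(- \frac{1}{407}\right) 79} + \left(\frac{119490}{-173548} - \frac{138006}{-375075}\right)} = \sqrt{- \frac{135625}{- \frac{79}{407}} + \left(119490 \left(- \frac{1}{173548}\right) - - \frac{15334}{41675}\right)} = \sqrt{\left(-135625\right) \left(- \frac{407}{79}\right) + \left(- \frac{59745}{86774} + \frac{15334}{41675}\right)} = \sqrt{\frac{55199375}{79} - \frac{1159280359}{3616306450}} = \sqrt{\frac{199617764265320389}{285688209550}} = \frac{\sqrt{2281137666693334123620780598}}{57137641910}$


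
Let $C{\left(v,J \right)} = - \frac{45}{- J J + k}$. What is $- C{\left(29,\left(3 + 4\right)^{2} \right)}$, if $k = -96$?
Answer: $- \frac{45}{2497} \approx -0.018022$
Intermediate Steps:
$C{\left(v,J \right)} = - \frac{45}{-96 - J^{2}}$ ($C{\left(v,J \right)} = - \frac{45}{- J J - 96} = - \frac{45}{- J^{2} - 96} = - \frac{45}{-96 - J^{2}}$)
$- C{\left(29,\left(3 + 4\right)^{2} \right)} = - \frac{45}{96 + \left(\left(3 + 4\right)^{2}\right)^{2}} = - \frac{45}{96 + \left(7^{2}\right)^{2}} = - \frac{45}{96 + 49^{2}} = - \frac{45}{96 + 2401} = - \frac{45}{2497}$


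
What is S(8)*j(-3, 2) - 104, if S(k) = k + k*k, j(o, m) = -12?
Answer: -968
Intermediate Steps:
S(k) = k + k**2
S(8)*j(-3, 2) - 104 = (8*(1 + 8))*(-12) - 104 = (8*9)*(-12) - 104 = 72*(-12) - 104 = -864 - 104 = -968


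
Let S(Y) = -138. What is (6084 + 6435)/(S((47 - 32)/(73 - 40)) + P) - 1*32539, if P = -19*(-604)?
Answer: -368914663/11338 ≈ -32538.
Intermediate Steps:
P = 11476
(6084 + 6435)/(S((47 - 32)/(73 - 40)) + P) - 1*32539 = (6084 + 6435)/(-138 + 11476) - 1*32539 = 12519/11338 - 32539 = -368914663/11338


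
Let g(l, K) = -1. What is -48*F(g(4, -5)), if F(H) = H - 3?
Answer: 192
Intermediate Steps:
F(H) = -3 + H
-48*F(g(4, -5)) = -48*(-3 - 1) = -48*(-4) = 192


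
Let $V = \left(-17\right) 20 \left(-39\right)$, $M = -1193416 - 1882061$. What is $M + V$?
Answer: $-3062217$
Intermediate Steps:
$M = -3075477$
$V = 13260$ ($V = \left(-340\right) \left(-39\right) = 13260$)
$M + V = -3075477 + 13260 = -3062217$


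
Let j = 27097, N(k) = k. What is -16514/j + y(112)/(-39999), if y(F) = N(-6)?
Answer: -220126968/361284301 ≈ -0.60929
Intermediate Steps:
y(F) = -6
-16514/j + y(112)/(-39999) = -16514/27097 - 6/(-39999) = -16514*1/27097 - 6*(-1/39999) = -16514/27097 + 2/13333 = -220126968/361284301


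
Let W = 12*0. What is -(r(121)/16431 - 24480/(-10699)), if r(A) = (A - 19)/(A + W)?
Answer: -16223675926/7090409183 ≈ -2.2881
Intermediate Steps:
W = 0
r(A) = (-19 + A)/A (r(A) = (A - 19)/(A + 0) = (-19 + A)/A)
-(r(121)/16431 - 24480/(-10699)) = -(((-19 + 121)/121)/16431 - 24480/(-10699)) = -(((1/121)*102)*(1/16431) - 24480*(-1/10699)) = -((102/121)*(1/16431) + 24480/10699) = -(34/662717 + 24480/10699) = -1*16223675926/7090409183 = -16223675926/7090409183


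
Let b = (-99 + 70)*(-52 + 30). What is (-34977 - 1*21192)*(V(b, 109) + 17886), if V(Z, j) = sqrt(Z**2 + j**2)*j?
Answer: -1004638734 - 30612105*sqrt(16757) ≈ -4.9673e+9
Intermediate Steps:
b = 638 (b = -29*(-22) = 638)
V(Z, j) = j*sqrt(Z**2 + j**2)
(-34977 - 1*21192)*(V(b, 109) + 17886) = (-34977 - 1*21192)*(109*sqrt(638**2 + 109**2) + 17886) = (-34977 - 21192)*(109*sqrt(407044 + 11881) + 17886) = -56169*(109*sqrt(418925) + 17886) = -56169*(109*(5*sqrt(16757)) + 17886) = -56169*(545*sqrt(16757) + 17886) = -56169*(17886 + 545*sqrt(16757)) = -1004638734 - 30612105*sqrt(16757)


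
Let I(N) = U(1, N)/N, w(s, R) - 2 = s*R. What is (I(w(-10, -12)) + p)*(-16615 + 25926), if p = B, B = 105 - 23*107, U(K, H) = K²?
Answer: -2676270041/122 ≈ -2.1937e+7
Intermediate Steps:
w(s, R) = 2 + R*s (w(s, R) = 2 + s*R = 2 + R*s)
I(N) = 1/N (I(N) = 1²/N = 1/N)
B = -2356 (B = 105 - 2461 = -2356)
p = -2356
(I(w(-10, -12)) + p)*(-16615 + 25926) = (1/(2 - 12*(-10)) - 2356)*(-16615 + 25926) = (1/(2 + 120) - 2356)*9311 = (1/122 - 2356)*9311 = -287431/122*9311 = -2676270041/122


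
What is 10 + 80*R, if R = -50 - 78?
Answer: -10230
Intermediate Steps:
R = -128
10 + 80*R = 10 + 80*(-128) = 10 - 10240 = -10230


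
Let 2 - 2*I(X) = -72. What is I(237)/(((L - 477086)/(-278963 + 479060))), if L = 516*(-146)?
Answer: -7403589/552422 ≈ -13.402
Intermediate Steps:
I(X) = 37 (I(X) = 1 - 1/2*(-72) = 1 + 36 = 37)
L = -75336
I(237)/(((L - 477086)/(-278963 + 479060))) = 37/(((-75336 - 477086)/(-278963 + 479060))) = 37/((-552422/200097)) = 37/((-552422*1/200097)) = 37/(-552422/200097) = 37*(-200097/552422) = -7403589/552422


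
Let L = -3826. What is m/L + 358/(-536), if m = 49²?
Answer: -664161/512684 ≈ -1.2955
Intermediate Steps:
m = 2401
m/L + 358/(-536) = 2401/(-3826) + 358/(-536) = 2401*(-1/3826) + 358*(-1/536) = -2401/3826 - 179/268 = -664161/512684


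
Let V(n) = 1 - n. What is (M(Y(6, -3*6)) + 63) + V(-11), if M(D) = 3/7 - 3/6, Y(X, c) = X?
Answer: 1049/14 ≈ 74.929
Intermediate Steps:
M(D) = -1/14 (M(D) = 3*(⅐) - 3*⅙ = 3/7 - ½ = -1/14)
(M(Y(6, -3*6)) + 63) + V(-11) = (-1/14 + 63) + (1 - 1*(-11)) = 881/14 + (1 + 11) = 881/14 + 12 = 1049/14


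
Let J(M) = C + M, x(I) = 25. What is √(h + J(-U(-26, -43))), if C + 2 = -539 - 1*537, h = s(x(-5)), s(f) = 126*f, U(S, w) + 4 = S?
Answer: √2102 ≈ 45.848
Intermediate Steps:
U(S, w) = -4 + S
h = 3150 (h = 126*25 = 3150)
C = -1078 (C = -2 + (-539 - 1*537) = -2 + (-539 - 537) = -2 - 1076 = -1078)
J(M) = -1078 + M
√(h + J(-U(-26, -43))) = √(3150 + (-1078 - (-4 - 26))) = √(3150 + (-1078 - 1*(-30))) = √(3150 + (-1078 + 30)) = √(3150 - 1048) = √2102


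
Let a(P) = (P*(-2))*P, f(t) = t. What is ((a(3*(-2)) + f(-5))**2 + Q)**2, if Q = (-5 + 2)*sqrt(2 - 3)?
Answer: 35153032 - 35574*I ≈ 3.5153e+7 - 35574.0*I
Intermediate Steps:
Q = -3*I ≈ -3.0*I
a(P) = -2*P**2 (a(P) = (-2*P)*P = -2*P**2)
((a(3*(-2)) + f(-5))**2 + Q)**2 = ((-2*(3*(-2))**2 - 5)**2 - 3*I)**2 = ((-2*(-6)**2 - 5)**2 - 3*I)**2 = ((-2*36 - 5)**2 - 3*I)**2 = ((-72 - 5)**2 - 3*I)**2 = ((-77)**2 - 3*I)**2 = (5929 - 3*I)**2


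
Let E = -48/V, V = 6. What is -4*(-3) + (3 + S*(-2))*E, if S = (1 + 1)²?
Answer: 52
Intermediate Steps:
E = -8 (E = -48/6 = -48*⅙ = -8)
S = 4 (S = 2² = 4)
-4*(-3) + (3 + S*(-2))*E = -4*(-3) + (3 + 4*(-2))*(-8) = 12 + (3 - 8)*(-8) = 12 - 5*(-8) = 12 + 40 = 52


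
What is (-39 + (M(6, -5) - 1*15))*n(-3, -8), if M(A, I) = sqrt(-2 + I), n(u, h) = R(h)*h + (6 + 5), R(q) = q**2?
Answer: 27054 - 501*I*sqrt(7) ≈ 27054.0 - 1325.5*I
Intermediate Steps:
n(u, h) = 11 + h**3 (n(u, h) = h**2*h + (6 + 5) = h**3 + 11 = 11 + h**3)
(-39 + (M(6, -5) - 1*15))*n(-3, -8) = (-39 + (sqrt(-2 - 5) - 1*15))*(11 + (-8)**3) = (-39 + (sqrt(-7) - 15))*(11 - 512) = (-39 + (I*sqrt(7) - 15))*(-501) = (-39 + (-15 + I*sqrt(7)))*(-501) = (-54 + I*sqrt(7))*(-501) = 27054 - 501*I*sqrt(7)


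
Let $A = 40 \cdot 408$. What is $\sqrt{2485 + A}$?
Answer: $\sqrt{18805} \approx 137.13$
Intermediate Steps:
$A = 16320$
$\sqrt{2485 + A} = \sqrt{2485 + 16320} = \sqrt{18805}$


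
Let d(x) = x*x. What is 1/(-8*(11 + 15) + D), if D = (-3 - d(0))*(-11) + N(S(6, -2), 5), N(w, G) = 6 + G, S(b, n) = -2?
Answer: -1/164 ≈ -0.0060976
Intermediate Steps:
d(x) = x²
D = 44 (D = (-3 - 1*0²)*(-11) + (6 + 5) = (-3 - 1*0)*(-11) + 11 = (-3 + 0)*(-11) + 11 = -3*(-11) + 11 = 33 + 11 = 44)
1/(-8*(11 + 15) + D) = 1/(-8*(11 + 15) + 44) = 1/(-8*26 + 44) = 1/(-208 + 44) = 1/(-164) = -1/164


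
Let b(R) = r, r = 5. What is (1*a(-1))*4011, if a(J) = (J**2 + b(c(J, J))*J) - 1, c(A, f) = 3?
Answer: -20055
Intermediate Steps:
b(R) = 5
a(J) = -1 + J**2 + 5*J (a(J) = (J**2 + 5*J) - 1 = -1 + J**2 + 5*J)
(1*a(-1))*4011 = (1*(-1 + (-1)**2 + 5*(-1)))*4011 = (1*(-1 + 1 - 5))*4011 = (1*(-5))*4011 = -5*4011 = -20055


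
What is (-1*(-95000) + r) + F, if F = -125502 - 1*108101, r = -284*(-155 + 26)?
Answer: -101967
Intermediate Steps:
r = 36636 (r = -284*(-129) = 36636)
F = -233603 (F = -125502 - 108101 = -233603)
(-1*(-95000) + r) + F = (-1*(-95000) + 36636) - 233603 = (95000 + 36636) - 233603 = 131636 - 233603 = -101967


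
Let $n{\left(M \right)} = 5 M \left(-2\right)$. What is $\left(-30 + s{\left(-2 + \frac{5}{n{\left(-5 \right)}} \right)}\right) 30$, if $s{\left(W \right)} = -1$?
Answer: $-930$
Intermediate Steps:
$n{\left(M \right)} = - 10 M$
$\left(-30 + s{\left(-2 + \frac{5}{n{\left(-5 \right)}} \right)}\right) 30 = \left(-30 - 1\right) 30 = \left(-31\right) 30 = -930$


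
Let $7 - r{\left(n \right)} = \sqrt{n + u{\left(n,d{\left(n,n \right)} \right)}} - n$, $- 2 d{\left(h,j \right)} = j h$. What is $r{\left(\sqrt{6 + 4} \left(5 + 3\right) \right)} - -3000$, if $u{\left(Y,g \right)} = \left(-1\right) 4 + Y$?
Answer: $3007 - 2 \sqrt{-1 + 4 \sqrt{10}} + 8 \sqrt{10} \approx 3025.5$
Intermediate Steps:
$d{\left(h,j \right)} = - \frac{h j}{2}$ ($d{\left(h,j \right)} = - \frac{j h}{2} = - \frac{h j}{2}$)
$u{\left(Y,g \right)} = -4 + Y$
$r{\left(n \right)} = 7 + n - \sqrt{-4 + 2 n}$ ($r{\left(n \right)} = 7 - \left(\sqrt{n + \left(-4 + n\right)} - n\right) = 7 - \left(\sqrt{-4 + 2 n} - n\right) = 7 + \left(n - \sqrt{-4 + 2 n}\right) = 7 + n - \sqrt{-4 + 2 n}$)
$r{\left(\sqrt{6 + 4} \left(5 + 3\right) \right)} - -3000 = \left(7 + \sqrt{6 + 4} \left(5 + 3\right) - \sqrt{-4 + 2 \sqrt{6 + 4} \left(5 + 3\right)}\right) - -3000 = \left(7 + \sqrt{10} \cdot 8 - \sqrt{-4 + 2 \sqrt{10} \cdot 8}\right) + 3000 = \left(7 + 8 \sqrt{10} - \sqrt{-4 + 2 \cdot 8 \sqrt{10}}\right) + 3000 = \left(7 + 8 \sqrt{10} - \sqrt{-4 + 16 \sqrt{10}}\right) + 3000 = \left(7 - \sqrt{-4 + 16 \sqrt{10}} + 8 \sqrt{10}\right) + 3000 = 3007 - \sqrt{-4 + 16 \sqrt{10}} + 8 \sqrt{10}$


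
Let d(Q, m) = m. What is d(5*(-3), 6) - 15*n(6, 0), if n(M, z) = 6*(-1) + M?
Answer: 6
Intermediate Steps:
n(M, z) = -6 + M
d(5*(-3), 6) - 15*n(6, 0) = 6 - 15*(-6 + 6) = 6 - 15*0 = 6 + 0 = 6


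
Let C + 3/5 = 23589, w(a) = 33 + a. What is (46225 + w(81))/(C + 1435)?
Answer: 231695/125117 ≈ 1.8518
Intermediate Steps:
C = 117942/5 (C = -⅗ + 23589 = 117942/5 ≈ 23588.)
(46225 + w(81))/(C + 1435) = (46225 + (33 + 81))/(117942/5 + 1435) = (46225 + 114)/(125117/5) = 46339*(5/125117) = 231695/125117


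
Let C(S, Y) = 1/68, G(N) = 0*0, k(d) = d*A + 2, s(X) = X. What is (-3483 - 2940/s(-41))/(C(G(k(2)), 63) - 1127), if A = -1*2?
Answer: 3170228/1047345 ≈ 3.0269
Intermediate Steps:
A = -2
k(d) = 2 - 2*d (k(d) = d*(-2) + 2 = -2*d + 2 = 2 - 2*d)
G(N) = 0
C(S, Y) = 1/68
(-3483 - 2940/s(-41))/(C(G(k(2)), 63) - 1127) = (-3483 - 2940/(-41))/(1/68 - 1127) = (-3483 - 2940*(-1/41))/(-76635/68) = (-3483 + 2940/41)*(-68/76635) = -139863/41*(-68/76635) = 3170228/1047345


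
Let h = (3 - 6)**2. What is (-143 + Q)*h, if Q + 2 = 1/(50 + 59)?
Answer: -142236/109 ≈ -1304.9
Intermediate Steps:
Q = -217/109 (Q = -2 + 1/(50 + 59) = -2 + 1/109 = -217/109 ≈ -1.9908)
h = 9 (h = (-3)**2 = 9)
(-143 + Q)*h = (-143 - 217/109)*9 = -15804/109*9 = -142236/109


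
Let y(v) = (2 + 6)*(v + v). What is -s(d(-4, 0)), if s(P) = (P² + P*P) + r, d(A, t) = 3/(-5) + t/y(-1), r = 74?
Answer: -1868/25 ≈ -74.720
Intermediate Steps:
y(v) = 16*v (y(v) = 8*(2*v) = 16*v)
d(A, t) = -⅗ - t/16 (d(A, t) = 3/(-5) + t/((16*(-1))) = 3*(-⅕) + t/(-16) = -⅗ + t*(-1/16) = -⅗ - t/16)
s(P) = 74 + 2*P² (s(P) = (P² + P*P) + 74 = (P² + P²) + 74 = 2*P² + 74 = 74 + 2*P²)
-s(d(-4, 0)) = -(74 + 2*(-⅗ - 1/16*0)²) = -(74 + 2*(-⅗ + 0)²) = -(74 + 2*(-⅗)²) = -(74 + 2*(9/25)) = -(74 + 18/25) = -1*1868/25 = -1868/25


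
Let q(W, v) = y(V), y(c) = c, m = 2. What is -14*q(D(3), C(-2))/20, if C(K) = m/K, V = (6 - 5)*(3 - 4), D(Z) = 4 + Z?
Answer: 7/10 ≈ 0.70000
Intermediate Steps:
V = -1 (V = 1*(-1) = -1)
C(K) = 2/K
q(W, v) = -1
-14*q(D(3), C(-2))/20 = -14*(-1)/20 = 14*(1/20) = 7/10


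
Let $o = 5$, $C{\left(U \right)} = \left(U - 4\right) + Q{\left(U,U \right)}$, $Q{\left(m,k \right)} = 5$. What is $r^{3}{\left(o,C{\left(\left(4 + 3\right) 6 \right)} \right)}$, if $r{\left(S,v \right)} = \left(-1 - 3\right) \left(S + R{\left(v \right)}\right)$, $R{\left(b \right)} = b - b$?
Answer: $-8000$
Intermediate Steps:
$R{\left(b \right)} = 0$
$C{\left(U \right)} = 1 + U$ ($C{\left(U \right)} = \left(U - 4\right) + 5 = \left(-4 + U\right) + 5 = 1 + U$)
$r{\left(S,v \right)} = - 4 S$ ($r{\left(S,v \right)} = \left(-1 - 3\right) \left(S + 0\right) = - 4 S$)
$r^{3}{\left(o,C{\left(\left(4 + 3\right) 6 \right)} \right)} = \left(\left(-4\right) 5\right)^{3} = \left(-20\right)^{3} = -8000$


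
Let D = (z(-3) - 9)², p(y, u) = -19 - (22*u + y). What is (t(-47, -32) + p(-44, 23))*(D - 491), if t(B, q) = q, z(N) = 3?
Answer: 233415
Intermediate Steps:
p(y, u) = -19 - y - 22*u (p(y, u) = -19 - (y + 22*u) = -19 + (-y - 22*u) = -19 - y - 22*u)
D = 36 (D = (3 - 9)² = (-6)² = 36)
(t(-47, -32) + p(-44, 23))*(D - 491) = (-32 + (-19 - 1*(-44) - 22*23))*(36 - 491) = (-32 + (-19 + 44 - 506))*(-455) = (-32 - 481)*(-455) = -513*(-455) = 233415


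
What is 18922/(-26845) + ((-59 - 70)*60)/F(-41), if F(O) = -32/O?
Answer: -2129899451/214760 ≈ -9917.6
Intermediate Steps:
18922/(-26845) + ((-59 - 70)*60)/F(-41) = 18922/(-26845) + ((-59 - 70)*60)/((-32/(-41))) = 18922*(-1/26845) + (-129*60)/((-32*(-1/41))) = -18922/26845 - 7740/32/41 = -18922/26845 - 7740*41/32 = -18922/26845 - 79335/8 = -2129899451/214760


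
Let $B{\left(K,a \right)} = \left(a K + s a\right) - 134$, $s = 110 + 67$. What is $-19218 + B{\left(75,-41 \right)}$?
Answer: $-29684$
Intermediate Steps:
$s = 177$
$B{\left(K,a \right)} = -134 + 177 a + K a$ ($B{\left(K,a \right)} = \left(a K + 177 a\right) - 134 = \left(K a + 177 a\right) - 134 = \left(177 a + K a\right) - 134 = -134 + 177 a + K a$)
$-19218 + B{\left(75,-41 \right)} = -19218 + \left(-134 + 177 \left(-41\right) + 75 \left(-41\right)\right) = -19218 - 10466 = -29684$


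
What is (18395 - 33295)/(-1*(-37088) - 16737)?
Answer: -14900/20351 ≈ -0.73215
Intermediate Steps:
(18395 - 33295)/(-1*(-37088) - 16737) = -14900/(37088 - 16737) = -14900/20351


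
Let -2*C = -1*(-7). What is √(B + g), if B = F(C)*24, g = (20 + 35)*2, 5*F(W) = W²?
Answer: 2*√1055/5 ≈ 12.992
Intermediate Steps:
C = -7/2 (C = -(-1)*(-7)/2 = -½*7 = -7/2 ≈ -3.5000)
F(W) = W²/5
g = 110 (g = 55*2 = 110)
B = 294/5 (B = ((-7/2)²/5)*24 = ((⅕)*(49/4))*24 = (49/20)*24 = 294/5 ≈ 58.800)
√(B + g) = √(294/5 + 110) = √(844/5) = 2*√1055/5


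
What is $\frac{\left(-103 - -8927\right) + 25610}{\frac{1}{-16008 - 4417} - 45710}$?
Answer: $- \frac{234438150}{311208917} \approx -0.75331$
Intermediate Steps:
$\frac{\left(-103 - -8927\right) + 25610}{\frac{1}{-16008 - 4417} - 45710} = \frac{\left(-103 + 8927\right) + 25610}{\frac{1}{-20425} - 45710} = \frac{8824 + 25610}{- \frac{1}{20425} - 45710} = \frac{34434}{- \frac{933626751}{20425}} = 34434 \left(- \frac{20425}{933626751}\right) = - \frac{234438150}{311208917}$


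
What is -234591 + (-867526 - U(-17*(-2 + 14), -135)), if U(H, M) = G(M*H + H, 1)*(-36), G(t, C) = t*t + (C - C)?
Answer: 26900146139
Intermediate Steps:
G(t, C) = t² (G(t, C) = t² + 0 = t²)
U(H, M) = -36*(H + H*M)² (U(H, M) = (M*H + H)²*(-36) = (H*M + H)²*(-36) = (H + H*M)²*(-36) = -36*(H + H*M)²)
-234591 + (-867526 - U(-17*(-2 + 14), -135)) = -234591 + (-867526 - (-36)*(-17*(-2 + 14))²*(1 - 135)²) = -234591 + (-867526 - (-36)*(-17*12)²*(-134)²) = -234591 + (-867526 - (-36)*(-204)²*17956) = -234591 + (-867526 - (-36)*41616*17956) = -234591 + (-867526 - 1*(-26901248256)) = -234591 + (-867526 + 26901248256) = -234591 + 26900380730 = 26900146139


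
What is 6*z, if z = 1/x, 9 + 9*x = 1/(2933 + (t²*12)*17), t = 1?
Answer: -84699/14116 ≈ -6.0002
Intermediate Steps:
x = -28232/28233 (x = -1 + 1/(9*(2933 + (1²*12)*17)) = -1 + 1/(9*(2933 + (1*12)*17)) = -1 + 1/(9*(2933 + 12*17)) = -1 + 1/(9*(2933 + 204)) = -1 + (⅑)/3137 = -1 + (⅑)*(1/3137) = -1 + 1/28233 = -28232/28233 ≈ -0.99996)
z = -28233/28232 (z = 1/(-28232/28233) = -28233/28232 ≈ -1.0000)
6*z = 6*(-28233/28232) = -84699/14116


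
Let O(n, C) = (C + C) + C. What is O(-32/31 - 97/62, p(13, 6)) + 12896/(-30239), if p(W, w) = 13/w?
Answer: 367315/60478 ≈ 6.0735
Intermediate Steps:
O(n, C) = 3*C (O(n, C) = 2*C + C = 3*C)
O(-32/31 - 97/62, p(13, 6)) + 12896/(-30239) = 3*(13/6) + 12896/(-30239) = 3*(13*(⅙)) + 12896*(-1/30239) = 3*(13/6) - 12896/30239 = 13/2 - 12896/30239 = 367315/60478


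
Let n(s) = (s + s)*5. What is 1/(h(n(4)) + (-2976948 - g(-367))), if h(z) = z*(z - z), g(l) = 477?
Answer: -1/2977425 ≈ -3.3586e-7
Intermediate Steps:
n(s) = 10*s (n(s) = (2*s)*5 = 10*s)
h(z) = 0 (h(z) = z*0 = 0)
1/(h(n(4)) + (-2976948 - g(-367))) = 1/(0 + (-2976948 - 1*477)) = 1/(0 + (-2976948 - 477)) = 1/(0 - 2977425) = 1/(-2977425) = -1/2977425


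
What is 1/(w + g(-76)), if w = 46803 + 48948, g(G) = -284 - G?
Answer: 1/95543 ≈ 1.0466e-5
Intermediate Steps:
w = 95751
1/(w + g(-76)) = 1/(95751 + (-284 - 1*(-76))) = 1/(95751 + (-284 + 76)) = 1/(95751 - 208) = 1/95543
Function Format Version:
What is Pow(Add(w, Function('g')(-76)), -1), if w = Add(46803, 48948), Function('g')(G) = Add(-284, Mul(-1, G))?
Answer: Rational(1, 95543) ≈ 1.0466e-5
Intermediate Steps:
w = 95751
Pow(Add(w, Function('g')(-76)), -1) = Pow(Add(95751, Add(-284, Mul(-1, -76))), -1) = Pow(Add(95751, Add(-284, 76)), -1) = Pow(Add(95751, -208), -1) = Pow(95543, -1) = Rational(1, 95543)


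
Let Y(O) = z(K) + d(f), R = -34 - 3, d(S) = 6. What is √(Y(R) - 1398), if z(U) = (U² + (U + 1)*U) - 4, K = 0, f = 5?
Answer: 2*I*√349 ≈ 37.363*I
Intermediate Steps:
z(U) = -4 + U² + U*(1 + U) (z(U) = (U² + (1 + U)*U) - 4 = (U² + U*(1 + U)) - 4 = -4 + U² + U*(1 + U))
R = -37
Y(O) = 2 (Y(O) = (-4 + 0 + 2*0²) + 6 = (-4 + 0 + 2*0) + 6 = (-4 + 0 + 0) + 6 = -4 + 6 = 2)
√(Y(R) - 1398) = √(2 - 1398) = √(-1396) = 2*I*√349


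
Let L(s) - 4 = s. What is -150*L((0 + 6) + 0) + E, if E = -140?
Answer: -1640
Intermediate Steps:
L(s) = 4 + s
-150*L((0 + 6) + 0) + E = -150*(4 + ((0 + 6) + 0)) - 140 = -150*(4 + (6 + 0)) - 140 = -150*(4 + 6) - 140 = -150*10 - 140 = -1500 - 140 = -1640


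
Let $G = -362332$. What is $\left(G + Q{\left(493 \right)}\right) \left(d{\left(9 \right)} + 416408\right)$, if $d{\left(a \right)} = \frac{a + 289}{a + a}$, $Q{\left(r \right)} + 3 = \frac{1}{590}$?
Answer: $- \frac{801200362252829}{5310} \approx -1.5089 \cdot 10^{11}$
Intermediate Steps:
$Q{\left(r \right)} = - \frac{1769}{590}$ ($Q{\left(r \right)} = -3 + \frac{1}{590} = - \frac{1769}{590}$)
$d{\left(a \right)} = \frac{289 + a}{2 a}$
$\left(G + Q{\left(493 \right)}\right) \left(d{\left(9 \right)} + 416408\right) = \left(-362332 - \frac{1769}{590}\right) \left(\frac{289 + 9}{2 \cdot 9} + 416408\right) = - \frac{213777649 \left(\frac{1}{2} \cdot \frac{1}{9} \cdot 298 + 416408\right)}{590} = - \frac{213777649 \left(\frac{149}{9} + 416408\right)}{590} = \left(- \frac{213777649}{590}\right) \frac{3747821}{9} = - \frac{801200362252829}{5310}$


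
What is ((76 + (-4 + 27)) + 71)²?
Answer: 28900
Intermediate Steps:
((76 + (-4 + 27)) + 71)² = ((76 + 23) + 71)² = (99 + 71)² = 170² = 28900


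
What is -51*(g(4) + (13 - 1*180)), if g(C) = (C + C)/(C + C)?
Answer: 8466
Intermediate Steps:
g(C) = 1 (g(C) = (2*C)/((2*C)) = (2*C)*(1/(2*C)) = 1)
-51*(g(4) + (13 - 1*180)) = -51*(1 + (13 - 1*180)) = -51*(1 + (13 - 180)) = -51*(1 - 167) = -51*(-166) = 8466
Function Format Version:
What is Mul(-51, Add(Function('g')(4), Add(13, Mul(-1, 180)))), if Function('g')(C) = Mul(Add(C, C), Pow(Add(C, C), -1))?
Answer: 8466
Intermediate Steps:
Function('g')(C) = 1 (Function('g')(C) = Mul(Mul(2, C), Pow(Mul(2, C), -1)) = Mul(Mul(2, C), Mul(Rational(1, 2), Pow(C, -1))) = 1)
Mul(-51, Add(Function('g')(4), Add(13, Mul(-1, 180)))) = Mul(-51, Add(1, Add(13, Mul(-1, 180)))) = Mul(-51, Add(1, Add(13, -180))) = Mul(-51, Add(1, -167)) = Mul(-51, -166) = 8466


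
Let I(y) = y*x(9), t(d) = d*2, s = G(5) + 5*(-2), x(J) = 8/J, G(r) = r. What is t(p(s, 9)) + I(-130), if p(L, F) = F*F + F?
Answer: 580/9 ≈ 64.444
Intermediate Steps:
s = -5 (s = 5 + 5*(-2) = 5 - 10 = -5)
p(L, F) = F + F² (p(L, F) = F² + F = F + F²)
t(d) = 2*d
I(y) = 8*y/9 (I(y) = y*(8/9) = 8*y/9)
t(p(s, 9)) + I(-130) = 2*(9*(1 + 9)) + (8/9)*(-130) = 2*(9*10) - 1040/9 = 2*90 - 1040/9 = 180 - 1040/9 = 580/9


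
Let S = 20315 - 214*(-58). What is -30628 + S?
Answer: 2099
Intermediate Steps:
S = 32727 (S = 20315 - 1*(-12412) = 20315 + 12412 = 32727)
-30628 + S = -30628 + 32727 = 2099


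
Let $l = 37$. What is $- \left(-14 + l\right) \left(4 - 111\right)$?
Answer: $2461$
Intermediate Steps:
$- \left(-14 + l\right) \left(4 - 111\right) = - \left(-14 + 37\right) \left(4 - 111\right) = - 23 \left(4 - 111\right) = - 23 \left(-107\right) = \left(-1\right) \left(-2461\right) = 2461$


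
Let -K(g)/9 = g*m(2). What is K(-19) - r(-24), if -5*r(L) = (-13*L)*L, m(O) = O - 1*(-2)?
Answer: -4068/5 ≈ -813.60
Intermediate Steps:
m(O) = 2 + O (m(O) = O + 2 = 2 + O)
r(L) = 13*L²/5 (r(L) = -(-13*L)*L/5 = -(-13)*L²/5 = 13*L²/5)
K(g) = -36*g (K(g) = -9*g*(2 + 2) = -9*g*4 = -36*g)
K(-19) - r(-24) = -36*(-19) - 13*(-24)²/5 = 684 - 13*576/5 = 684 - 1*7488/5 = 684 - 7488/5 = -4068/5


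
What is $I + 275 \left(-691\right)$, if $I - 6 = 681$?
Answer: $-189338$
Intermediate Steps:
$I = 687$ ($I = 6 + 681 = 687$)
$I + 275 \left(-691\right) = 687 + 275 \left(-691\right) = 687 - 190025 = -189338$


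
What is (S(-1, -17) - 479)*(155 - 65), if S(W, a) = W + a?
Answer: -44730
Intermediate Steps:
(S(-1, -17) - 479)*(155 - 65) = ((-1 - 17) - 479)*(155 - 65) = (-18 - 479)*90 = -497*90 = -44730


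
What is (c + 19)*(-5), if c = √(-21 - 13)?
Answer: -95 - 5*I*√34 ≈ -95.0 - 29.155*I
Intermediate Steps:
c = I*√34 (c = √(-34) = I*√34 ≈ 5.8309*I)
(c + 19)*(-5) = (I*√34 + 19)*(-5) = (19 + I*√34)*(-5) = -95 - 5*I*√34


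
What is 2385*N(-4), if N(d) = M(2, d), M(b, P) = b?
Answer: 4770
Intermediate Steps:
N(d) = 2
2385*N(-4) = 2385*2 = 4770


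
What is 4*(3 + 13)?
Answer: 64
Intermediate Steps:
4*(3 + 13) = 4*16 = 64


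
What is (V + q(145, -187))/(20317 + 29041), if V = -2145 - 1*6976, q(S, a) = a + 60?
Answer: -4624/24679 ≈ -0.18737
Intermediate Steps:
q(S, a) = 60 + a
V = -9121 (V = -2145 - 6976 = -9121)
(V + q(145, -187))/(20317 + 29041) = (-9121 + (60 - 187))/(20317 + 29041) = (-9121 - 127)/49358 = -9248*1/49358 = -4624/24679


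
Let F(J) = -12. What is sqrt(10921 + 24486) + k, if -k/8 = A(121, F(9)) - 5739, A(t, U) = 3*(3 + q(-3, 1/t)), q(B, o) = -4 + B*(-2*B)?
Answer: 46368 + sqrt(35407) ≈ 46556.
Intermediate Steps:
q(B, o) = -4 - 2*B**2
A(t, U) = -57 (A(t, U) = 3*(3 + (-4 - 2*(-3)**2)) = 3*(3 + (-4 - 2*9)) = 3*(3 + (-4 - 18)) = 3*(3 - 22) = 3*(-19) = -57)
k = 46368 (k = -8*(-57 - 5739) = -8*(-5796) = 46368)
sqrt(10921 + 24486) + k = sqrt(10921 + 24486) + 46368 = sqrt(35407) + 46368 = 46368 + sqrt(35407)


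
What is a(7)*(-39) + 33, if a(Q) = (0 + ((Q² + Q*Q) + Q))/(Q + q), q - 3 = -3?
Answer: -552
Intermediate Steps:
q = 0 (q = 3 - 3 = 0)
a(Q) = (Q + 2*Q²)/Q (a(Q) = (0 + ((Q² + Q*Q) + Q))/(Q + 0) = (0 + ((Q² + Q²) + Q))/Q = (0 + (2*Q² + Q))/Q = (0 + (Q + 2*Q²))/Q = (Q + 2*Q²)/Q)
a(7)*(-39) + 33 = (1 + 2*7)*(-39) + 33 = (1 + 14)*(-39) + 33 = 15*(-39) + 33 = -585 + 33 = -552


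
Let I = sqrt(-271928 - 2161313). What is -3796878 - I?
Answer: -3796878 - I*sqrt(2433241) ≈ -3.7969e+6 - 1559.9*I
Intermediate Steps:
I = I*sqrt(2433241) (I = sqrt(-2433241) = I*sqrt(2433241) ≈ 1559.9*I)
-3796878 - I = -3796878 - I*sqrt(2433241)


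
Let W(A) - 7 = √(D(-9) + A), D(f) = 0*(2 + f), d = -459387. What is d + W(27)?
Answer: -459380 + 3*√3 ≈ -4.5938e+5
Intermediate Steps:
D(f) = 0
W(A) = 7 + √A (W(A) = 7 + √(0 + A) = 7 + √A)
d + W(27) = -459387 + (7 + √27) = -459387 + (7 + 3*√3) = -459380 + 3*√3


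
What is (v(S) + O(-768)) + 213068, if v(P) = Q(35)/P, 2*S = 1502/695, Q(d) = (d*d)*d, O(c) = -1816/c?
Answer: 18222141005/72096 ≈ 2.5275e+5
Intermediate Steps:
Q(d) = d³ (Q(d) = d²*d = d³)
S = 751/695 (S = (1502/695)/2 = (1502*(1/695))/2 = (½)*(1502/695) = 751/695 ≈ 1.0806)
v(P) = 42875/P (v(P) = 35³/P = 42875/P)
(v(S) + O(-768)) + 213068 = (42875/(751/695) - 1816/(-768)) + 213068 = (42875*(695/751) - 1816*(-1/768)) + 213068 = (29798125/751 + 227/96) + 213068 = 2860790477/72096 + 213068 = 18222141005/72096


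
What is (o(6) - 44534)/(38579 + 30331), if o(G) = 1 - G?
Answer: -44539/68910 ≈ -0.64634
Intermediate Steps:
(o(6) - 44534)/(38579 + 30331) = ((1 - 1*6) - 44534)/(38579 + 30331) = ((1 - 6) - 44534)/68910 = (-5 - 44534)*(1/68910) = -44539*1/68910 = -44539/68910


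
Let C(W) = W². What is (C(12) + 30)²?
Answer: 30276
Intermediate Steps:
(C(12) + 30)² = (12² + 30)² = (144 + 30)² = 174² = 30276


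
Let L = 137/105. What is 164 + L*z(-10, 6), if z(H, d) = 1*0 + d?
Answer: 6014/35 ≈ 171.83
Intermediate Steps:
L = 137/105 (L = 137*(1/105) = 137/105 ≈ 1.3048)
z(H, d) = d (z(H, d) = 0 + d = d)
164 + L*z(-10, 6) = 164 + (137/105)*6 = 164 + 274/35 = 6014/35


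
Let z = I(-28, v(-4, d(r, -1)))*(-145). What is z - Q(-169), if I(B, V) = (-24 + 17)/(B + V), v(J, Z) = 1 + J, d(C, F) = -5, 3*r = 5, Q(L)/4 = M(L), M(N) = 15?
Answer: -2875/31 ≈ -92.742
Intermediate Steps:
Q(L) = 60 (Q(L) = 4*15 = 60)
r = 5/3 (r = (⅓)*5 = 5/3 ≈ 1.6667)
I(B, V) = -7/(B + V)
z = -1015/31 (z = -7/(-28 + (1 - 4))*(-145) = -7/(-28 - 3)*(-145) = -7/(-31)*(-145) = -7*(-1/31)*(-145) = (7/31)*(-145) = -1015/31 ≈ -32.742)
z - Q(-169) = -1015/31 - 1*60 = -1015/31 - 60 = -2875/31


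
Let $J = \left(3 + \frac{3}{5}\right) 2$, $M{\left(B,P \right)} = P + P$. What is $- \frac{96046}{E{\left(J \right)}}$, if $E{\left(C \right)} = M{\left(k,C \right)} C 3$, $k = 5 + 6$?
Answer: $- \frac{1200575}{3888} \approx -308.79$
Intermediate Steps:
$k = 11$
$M{\left(B,P \right)} = 2 P$
$J = \frac{36}{5}$ ($J = \left(3 + 3 \cdot \frac{1}{5}\right) 2 = \left(3 + \frac{3}{5}\right) 2 = \frac{18}{5} \cdot 2 = \frac{36}{5} \approx 7.2$)
$E{\left(C \right)} = 6 C^{2}$ ($E{\left(C \right)} = 2 C C 3 = 2 C^{2} \cdot 3 = 6 C^{2}$)
$- \frac{96046}{E{\left(J \right)}} = - \frac{96046}{6 \left(\frac{36}{5}\right)^{2}} = - \frac{96046}{6 \cdot \frac{1296}{25}} = - \frac{96046}{\frac{7776}{25}} = \left(-96046\right) \frac{25}{7776} = - \frac{1200575}{3888}$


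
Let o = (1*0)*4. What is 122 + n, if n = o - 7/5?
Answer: 603/5 ≈ 120.60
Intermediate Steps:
o = 0 (o = 0*4 = 0)
n = -7/5 (n = 0 - 7/5 = -7/5 ≈ -1.4000)
122 + n = 122 - 7/5 = 603/5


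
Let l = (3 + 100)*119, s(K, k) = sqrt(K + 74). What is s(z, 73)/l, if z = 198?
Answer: 4*sqrt(17)/12257 ≈ 0.0013456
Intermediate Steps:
s(K, k) = sqrt(74 + K)
l = 12257 (l = 103*119 = 12257)
s(z, 73)/l = sqrt(74 + 198)/12257 = sqrt(272)*(1/12257) = (4*sqrt(17))*(1/12257) = 4*sqrt(17)/12257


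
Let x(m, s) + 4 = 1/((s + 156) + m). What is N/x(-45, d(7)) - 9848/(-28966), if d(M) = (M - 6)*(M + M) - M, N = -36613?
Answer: 62573716526/6821493 ≈ 9173.0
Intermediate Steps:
d(M) = -M + 2*M*(-6 + M) (d(M) = (-6 + M)*(2*M) - M = 2*M*(-6 + M) - M = -M + 2*M*(-6 + M))
x(m, s) = -4 + 1/(156 + m + s) (x(m, s) = -4 + 1/((s + 156) + m) = -4 + 1/((156 + s) + m) = -4 + 1/(156 + m + s))
N/x(-45, d(7)) - 9848/(-28966) = -36613*(156 - 45 + 7*(-13 + 2*7))/(-623 - 4*(-45) - 28*(-13 + 2*7)) - 9848/(-28966) = -36613*(156 - 45 + 7*(-13 + 14))/(-623 + 180 - 28*(-13 + 14)) - 9848*(-1/28966) = -36613*(156 - 45 + 7*1)/(-623 + 180 - 28) + 4924/14483 = -36613*(156 - 45 + 7)/(-623 + 180 - 4*7) + 4924/14483 = -36613*118/(-623 + 180 - 28) + 4924/14483 = -36613/((1/118)*(-471)) + 4924/14483 = -36613/(-471/118) + 4924/14483 = -36613*(-118/471) + 4924/14483 = 4320334/471 + 4924/14483 = 62573716526/6821493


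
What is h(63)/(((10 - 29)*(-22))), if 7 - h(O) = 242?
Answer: -235/418 ≈ -0.56220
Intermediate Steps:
h(O) = -235 (h(O) = 7 - 1*242 = 7 - 242 = -235)
h(63)/(((10 - 29)*(-22))) = -235*(-1/(22*(10 - 29))) = -235/((-19*(-22))) = -235/418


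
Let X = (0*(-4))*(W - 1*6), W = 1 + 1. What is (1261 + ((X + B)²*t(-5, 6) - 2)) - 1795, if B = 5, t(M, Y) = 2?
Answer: -486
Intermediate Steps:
W = 2
X = 0 (X = (0*(-4))*(2 - 1*6) = 0*(2 - 6) = 0*(-4) = 0)
(1261 + ((X + B)²*t(-5, 6) - 2)) - 1795 = (1261 + ((0 + 5)²*2 - 2)) - 1795 = (1261 + (5²*2 - 2)) - 1795 = (1261 + (25*2 - 2)) - 1795 = (1261 + (50 - 2)) - 1795 = (1261 + 48) - 1795 = 1309 - 1795 = -486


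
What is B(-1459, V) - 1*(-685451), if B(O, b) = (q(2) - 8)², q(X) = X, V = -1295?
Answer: 685487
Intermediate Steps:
B(O, b) = 36 (B(O, b) = (2 - 8)² = (-6)² = 36)
B(-1459, V) - 1*(-685451) = 36 - 1*(-685451) = 36 + 685451 = 685487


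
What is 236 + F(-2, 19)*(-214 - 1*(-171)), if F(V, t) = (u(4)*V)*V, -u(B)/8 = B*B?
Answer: 22252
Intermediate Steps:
u(B) = -8*B² (u(B) = -8*B*B = -8*B²)
F(V, t) = -128*V² (F(V, t) = ((-8*4²)*V)*V = ((-8*16)*V)*V = (-128*V)*V = -128*V²)
236 + F(-2, 19)*(-214 - 1*(-171)) = 236 + (-128*(-2)²)*(-214 - 1*(-171)) = 236 + (-128*4)*(-214 + 171) = 236 - 512*(-43) = 236 + 22016 = 22252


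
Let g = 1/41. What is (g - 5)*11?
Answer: -2244/41 ≈ -54.732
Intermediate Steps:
g = 1/41 ≈ 0.024390
(g - 5)*11 = (1/41 - 5)*11 = -204/41*11 = -2244/41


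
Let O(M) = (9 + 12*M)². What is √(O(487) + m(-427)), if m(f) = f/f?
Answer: √34257610 ≈ 5853.0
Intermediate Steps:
m(f) = 1
√(O(487) + m(-427)) = √(9*(3 + 4*487)² + 1) = √(9*(3 + 1948)² + 1) = √(9*1951² + 1) = √(9*3806401 + 1) = √(34257609 + 1) = √34257610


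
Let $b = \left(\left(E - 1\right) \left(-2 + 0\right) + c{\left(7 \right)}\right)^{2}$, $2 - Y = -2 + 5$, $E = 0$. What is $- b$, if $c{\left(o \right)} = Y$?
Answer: $-1$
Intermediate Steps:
$Y = -1$ ($Y = 2 - \left(-2 + 5\right) = 2 - 3 = -1$)
$c{\left(o \right)} = -1$
$b = 1$ ($b = \left(\left(0 - 1\right) \left(-2 + 0\right) - 1\right)^{2} = \left(\left(-1\right) \left(-2\right) - 1\right)^{2} = \left(2 - 1\right)^{2} = 1^{2} = 1$)
$- b = \left(-1\right) 1 = -1$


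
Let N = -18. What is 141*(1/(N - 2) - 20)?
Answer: -56541/20 ≈ -2827.1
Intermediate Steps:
141*(1/(N - 2) - 20) = 141*(1/(-18 - 2) - 20) = 141*(1/(-20) - 20) = 141*(-1/20 - 20) = 141*(-401/20) = -56541/20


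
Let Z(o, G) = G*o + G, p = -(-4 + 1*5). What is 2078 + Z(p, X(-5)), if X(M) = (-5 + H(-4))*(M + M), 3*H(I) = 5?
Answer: 2078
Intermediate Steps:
H(I) = 5/3 (H(I) = (1/3)*5 = 5/3)
X(M) = -20*M/3 (X(M) = (-5 + 5/3)*(M + M) = -20*M/3)
p = -1 (p = -(-4 + 5) = -1*1 = -1)
Z(o, G) = G + G*o
2078 + Z(p, X(-5)) = 2078 + (-20/3*(-5))*(1 - 1) = 2078 + (100/3)*0 = 2078 + 0 = 2078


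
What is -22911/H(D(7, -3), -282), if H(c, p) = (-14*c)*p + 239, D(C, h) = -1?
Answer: 22911/3709 ≈ 6.1771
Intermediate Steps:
H(c, p) = 239 - 14*c*p (H(c, p) = -14*c*p + 239 = 239 - 14*c*p)
-22911/H(D(7, -3), -282) = -22911/(239 - 14*(-1)*(-282)) = -22911/(239 - 3948) = -22911/(-3709) = -22911*(-1/3709) = 22911/3709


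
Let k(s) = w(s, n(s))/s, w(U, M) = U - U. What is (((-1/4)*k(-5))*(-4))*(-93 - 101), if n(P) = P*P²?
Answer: 0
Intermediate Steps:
n(P) = P³
w(U, M) = 0
k(s) = 0 (k(s) = 0/s = 0)
(((-1/4)*k(-5))*(-4))*(-93 - 101) = ((-1/4*0)*(-4))*(-93 - 101) = ((-1*¼*0)*(-4))*(-194) = (-¼*0*(-4))*(-194) = (0*(-4))*(-194) = 0*(-194) = 0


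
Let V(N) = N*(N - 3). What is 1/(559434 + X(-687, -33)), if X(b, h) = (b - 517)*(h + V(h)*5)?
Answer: -1/6552594 ≈ -1.5261e-7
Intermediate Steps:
V(N) = N*(-3 + N)
X(b, h) = (-517 + b)*(h + 5*h*(-3 + h)) (X(b, h) = (b - 517)*(h + (h*(-3 + h))*5) = (-517 + b)*(h + 5*h*(-3 + h)))
1/(559434 + X(-687, -33)) = 1/(559434 - 33*(7238 - 687 - 2585*(-33) + 5*(-687)*(-3 - 33))) = 1/(559434 - 33*(7238 - 687 + 85305 + 5*(-687)*(-36))) = 1/(559434 - 33*(7238 - 687 + 85305 + 123660)) = 1/(559434 - 33*215516) = 1/(559434 - 7112028) = 1/(-6552594) = -1/6552594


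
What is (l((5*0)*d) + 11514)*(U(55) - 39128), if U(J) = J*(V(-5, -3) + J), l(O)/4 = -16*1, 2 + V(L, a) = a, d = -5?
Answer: -416528100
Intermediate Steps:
V(L, a) = -2 + a
l(O) = -64 (l(O) = 4*(-16*1) = 4*(-16) = -64)
U(J) = J*(-5 + J) (U(J) = J*((-2 - 3) + J) = J*(-5 + J))
(l((5*0)*d) + 11514)*(U(55) - 39128) = (-64 + 11514)*(55*(-5 + 55) - 39128) = 11450*(55*50 - 39128) = 11450*(2750 - 39128) = 11450*(-36378) = -416528100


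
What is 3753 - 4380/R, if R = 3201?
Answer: 4002991/1067 ≈ 3751.6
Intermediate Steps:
3753 - 4380/R = 3753 - 4380/3201 = 3753 - 1*1460/1067 = 3753 - 1460/1067 = 4002991/1067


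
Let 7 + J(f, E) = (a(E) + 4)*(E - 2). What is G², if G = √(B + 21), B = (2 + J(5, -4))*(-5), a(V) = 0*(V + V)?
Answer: 166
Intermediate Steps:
a(V) = 0 (a(V) = 0*(2*V) = 0)
J(f, E) = -15 + 4*E (J(f, E) = -7 + (0 + 4)*(E - 2) = -7 + 4*(-2 + E) = -7 + (-8 + 4*E) = -15 + 4*E)
B = 145 (B = (2 + (-15 + 4*(-4)))*(-5) = (2 + (-15 - 16))*(-5) = (2 - 31)*(-5) = -29*(-5) = 145)
G = √166 (G = √(145 + 21) = √166 ≈ 12.884)
G² = (√166)² = 166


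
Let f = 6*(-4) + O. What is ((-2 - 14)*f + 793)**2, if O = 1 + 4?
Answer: 1203409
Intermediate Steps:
O = 5
f = -19 (f = 6*(-4) + 5 = -24 + 5 = -19)
((-2 - 14)*f + 793)**2 = ((-2 - 14)*(-19) + 793)**2 = (-16*(-19) + 793)**2 = (304 + 793)**2 = 1097**2 = 1203409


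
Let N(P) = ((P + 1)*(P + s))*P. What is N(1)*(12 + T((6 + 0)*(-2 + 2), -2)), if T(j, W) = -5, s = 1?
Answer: 28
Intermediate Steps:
N(P) = P*(1 + P)² (N(P) = ((P + 1)*(P + 1))*P = ((1 + P)*(1 + P))*P = (1 + P)²*P = P*(1 + P)²)
N(1)*(12 + T((6 + 0)*(-2 + 2), -2)) = (1*(1 + 1² + 2*1))*(12 - 5) = (1*(1 + 1 + 2))*7 = (1*4)*7 = 4*7 = 28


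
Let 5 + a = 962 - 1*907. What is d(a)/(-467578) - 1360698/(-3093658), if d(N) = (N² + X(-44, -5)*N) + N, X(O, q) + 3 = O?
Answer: 158903429461/361631605081 ≈ 0.43941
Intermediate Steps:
X(O, q) = -3 + O
a = 50 (a = -5 + (962 - 1*907) = -5 + (962 - 907) = -5 + 55 = 50)
d(N) = N² - 46*N (d(N) = (N² + (-3 - 44)*N) + N = (N² - 47*N) + N = N² - 46*N)
d(a)/(-467578) - 1360698/(-3093658) = (50*(-46 + 50))/(-467578) - 1360698/(-3093658) = (50*4)*(-1/467578) - 1360698*(-1/3093658) = 200*(-1/467578) + 680349/1546829 = -100/233789 + 680349/1546829 = 158903429461/361631605081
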